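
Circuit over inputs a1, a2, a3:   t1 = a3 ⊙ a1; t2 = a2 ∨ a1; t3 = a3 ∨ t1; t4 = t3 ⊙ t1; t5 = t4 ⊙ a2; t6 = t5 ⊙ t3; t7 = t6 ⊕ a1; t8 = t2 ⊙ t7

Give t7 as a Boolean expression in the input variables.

t1 = a3 ⊙ a1
t3 = a3 ∨ t1 = a3 ∨ (a3 ⊙ a1)
t4 = t3 ⊙ t1 = (a3 ∨ (a3 ⊙ a1)) ⊙ (a3 ⊙ a1)
t5 = t4 ⊙ a2 = ((a3 ∨ (a3 ⊙ a1)) ⊙ (a3 ⊙ a1)) ⊙ a2
t6 = t5 ⊙ t3 = (((a3 ∨ (a3 ⊙ a1)) ⊙ (a3 ⊙ a1)) ⊙ a2) ⊙ (a3 ∨ (a3 ⊙ a1))
t7 = t6 ⊕ a1 = ((((a3 ∨ (a3 ⊙ a1)) ⊙ (a3 ⊙ a1)) ⊙ a2) ⊙ (a3 ∨ (a3 ⊙ a1))) ⊕ a1

((((a3 ∨ (a3 ⊙ a1)) ⊙ (a3 ⊙ a1)) ⊙ a2) ⊙ (a3 ∨ (a3 ⊙ a1))) ⊕ a1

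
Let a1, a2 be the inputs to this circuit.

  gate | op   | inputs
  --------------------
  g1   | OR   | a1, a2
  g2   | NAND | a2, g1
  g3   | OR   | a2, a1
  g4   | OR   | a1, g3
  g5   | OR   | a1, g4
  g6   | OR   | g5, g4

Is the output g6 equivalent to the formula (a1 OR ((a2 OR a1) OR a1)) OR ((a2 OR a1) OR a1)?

g3 = a2 OR a1
g4 = a1 OR g3 = a1 OR (a2 OR a1)
g5 = a1 OR g4 = a1 OR (a1 OR (a2 OR a1))
g6 = g5 OR g4 = (a1 OR (a1 OR (a2 OR a1))) OR (a1 OR (a2 OR a1))
At a1=0, a2=0: circuit gives 0, formula gives 0.
At a1=0, a2=1: circuit gives 1, formula gives 1.
Agrees on all 4 inputs.

Yes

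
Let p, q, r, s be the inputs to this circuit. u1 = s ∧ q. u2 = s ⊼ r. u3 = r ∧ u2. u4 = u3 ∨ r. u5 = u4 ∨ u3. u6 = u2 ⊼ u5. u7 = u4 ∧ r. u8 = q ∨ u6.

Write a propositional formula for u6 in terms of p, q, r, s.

(s ⊼ r) ⊼ (((r ∧ (s ⊼ r)) ∨ r) ∨ (r ∧ (s ⊼ r)))

u2 = s ⊼ r
u3 = r ∧ u2 = r ∧ (s ⊼ r)
u4 = u3 ∨ r = (r ∧ (s ⊼ r)) ∨ r
u5 = u4 ∨ u3 = ((r ∧ (s ⊼ r)) ∨ r) ∨ (r ∧ (s ⊼ r))
u6 = u2 ⊼ u5 = (s ⊼ r) ⊼ (((r ∧ (s ⊼ r)) ∨ r) ∨ (r ∧ (s ⊼ r)))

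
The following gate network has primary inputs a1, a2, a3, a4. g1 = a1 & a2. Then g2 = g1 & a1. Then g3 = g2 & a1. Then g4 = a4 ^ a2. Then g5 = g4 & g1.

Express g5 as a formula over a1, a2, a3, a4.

(a4 ^ a2) & (a1 & a2)

g1 = a1 & a2
g4 = a4 ^ a2
g5 = g4 & g1 = (a4 ^ a2) & (a1 & a2)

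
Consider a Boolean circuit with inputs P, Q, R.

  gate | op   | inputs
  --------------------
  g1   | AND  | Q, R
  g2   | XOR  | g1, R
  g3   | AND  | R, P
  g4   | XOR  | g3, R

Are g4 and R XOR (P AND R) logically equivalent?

g3 = R AND P
g4 = g3 XOR R = (R AND P) XOR R
At P=0, Q=0, R=0: circuit gives 0, formula gives 0.
At P=0, Q=0, R=1: circuit gives 1, formula gives 1.
Agrees on all 8 inputs.

Yes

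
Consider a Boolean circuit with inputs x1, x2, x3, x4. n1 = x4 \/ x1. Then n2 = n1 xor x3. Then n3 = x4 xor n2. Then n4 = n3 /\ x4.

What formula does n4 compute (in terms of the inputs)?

(x4 xor ((x4 \/ x1) xor x3)) /\ x4

n1 = x4 \/ x1
n2 = n1 xor x3 = (x4 \/ x1) xor x3
n3 = x4 xor n2 = x4 xor ((x4 \/ x1) xor x3)
n4 = n3 /\ x4 = (x4 xor ((x4 \/ x1) xor x3)) /\ x4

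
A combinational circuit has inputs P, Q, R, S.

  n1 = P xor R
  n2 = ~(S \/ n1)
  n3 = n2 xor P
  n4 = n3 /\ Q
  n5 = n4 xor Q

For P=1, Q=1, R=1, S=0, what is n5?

1

n1 = 1 xor 1 = 0
n2 = ~(0 \/ 0) = 1
n3 = 1 xor 1 = 0
n4 = 0 /\ 1 = 0
n5 = 0 xor 1 = 1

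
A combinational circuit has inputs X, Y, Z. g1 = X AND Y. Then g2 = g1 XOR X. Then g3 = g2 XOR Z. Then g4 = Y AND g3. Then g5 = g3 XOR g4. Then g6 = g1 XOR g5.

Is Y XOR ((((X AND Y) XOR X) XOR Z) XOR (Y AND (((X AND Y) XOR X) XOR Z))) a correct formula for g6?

No

g1 = X AND Y
g2 = g1 XOR X = (X AND Y) XOR X
g3 = g2 XOR Z = ((X AND Y) XOR X) XOR Z
g4 = Y AND g3 = Y AND (((X AND Y) XOR X) XOR Z)
g5 = g3 XOR g4 = (((X AND Y) XOR X) XOR Z) XOR (Y AND (((X AND Y) XOR X) XOR Z))
g6 = g1 XOR g5 = (X AND Y) XOR ((((X AND Y) XOR X) XOR Z) XOR (Y AND (((X AND Y) XOR X) XOR Z)))
At X=0, Y=1, Z=0: circuit gives 0, formula gives 1.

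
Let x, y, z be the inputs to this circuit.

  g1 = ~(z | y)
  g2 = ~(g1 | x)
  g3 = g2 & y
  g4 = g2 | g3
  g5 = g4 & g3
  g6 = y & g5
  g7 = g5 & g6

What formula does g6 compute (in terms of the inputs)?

y & (((~((~(z | y)) | x)) | ((~((~(z | y)) | x)) & y)) & ((~((~(z | y)) | x)) & y))

g1 = ~(z | y)
g2 = ~(g1 | x) = ~((~(z | y)) | x)
g3 = g2 & y = (~((~(z | y)) | x)) & y
g4 = g2 | g3 = (~((~(z | y)) | x)) | ((~((~(z | y)) | x)) & y)
g5 = g4 & g3 = ((~((~(z | y)) | x)) | ((~((~(z | y)) | x)) & y)) & ((~((~(z | y)) | x)) & y)
g6 = y & g5 = y & (((~((~(z | y)) | x)) | ((~((~(z | y)) | x)) & y)) & ((~((~(z | y)) | x)) & y))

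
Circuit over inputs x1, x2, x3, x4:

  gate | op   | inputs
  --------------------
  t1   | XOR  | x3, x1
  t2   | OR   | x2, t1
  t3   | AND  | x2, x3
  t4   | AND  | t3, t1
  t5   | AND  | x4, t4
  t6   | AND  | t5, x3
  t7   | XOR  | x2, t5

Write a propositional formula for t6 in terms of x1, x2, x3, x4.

t1 = x3 XOR x1
t3 = x2 AND x3
t4 = t3 AND t1 = (x2 AND x3) AND (x3 XOR x1)
t5 = x4 AND t4 = x4 AND ((x2 AND x3) AND (x3 XOR x1))
t6 = t5 AND x3 = (x4 AND ((x2 AND x3) AND (x3 XOR x1))) AND x3

(x4 AND ((x2 AND x3) AND (x3 XOR x1))) AND x3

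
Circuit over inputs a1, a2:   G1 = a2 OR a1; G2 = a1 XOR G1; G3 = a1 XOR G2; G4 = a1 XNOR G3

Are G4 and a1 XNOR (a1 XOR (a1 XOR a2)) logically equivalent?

G1 = a2 OR a1
G2 = a1 XOR G1 = a1 XOR (a2 OR a1)
G3 = a1 XOR G2 = a1 XOR (a1 XOR (a2 OR a1))
G4 = a1 XNOR G3 = a1 XNOR (a1 XOR (a1 XOR (a2 OR a1)))
At a1=1, a2=0: circuit gives 1, formula gives 0.

No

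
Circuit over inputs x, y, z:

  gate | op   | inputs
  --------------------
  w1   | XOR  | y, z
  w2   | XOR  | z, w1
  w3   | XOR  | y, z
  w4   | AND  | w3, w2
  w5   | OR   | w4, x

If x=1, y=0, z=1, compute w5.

w1 = 0 XOR 1 = 1
w2 = 1 XOR 1 = 0
w3 = 0 XOR 1 = 1
w4 = 1 AND 0 = 0
w5 = 0 OR 1 = 1

1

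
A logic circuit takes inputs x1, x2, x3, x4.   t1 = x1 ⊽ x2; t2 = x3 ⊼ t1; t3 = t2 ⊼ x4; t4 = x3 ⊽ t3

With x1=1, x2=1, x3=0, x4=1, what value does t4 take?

1

t1 = 1 ⊽ 1 = 0
t2 = 0 ⊼ 0 = 1
t3 = 1 ⊼ 1 = 0
t4 = 0 ⊽ 0 = 1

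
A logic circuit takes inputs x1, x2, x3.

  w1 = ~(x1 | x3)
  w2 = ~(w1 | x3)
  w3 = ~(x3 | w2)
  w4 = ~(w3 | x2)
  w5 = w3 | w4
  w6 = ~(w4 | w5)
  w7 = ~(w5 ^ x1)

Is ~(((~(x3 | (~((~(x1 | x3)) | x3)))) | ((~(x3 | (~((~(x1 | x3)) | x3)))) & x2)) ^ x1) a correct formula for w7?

No

w1 = ~(x1 | x3)
w2 = ~(w1 | x3) = ~((~(x1 | x3)) | x3)
w3 = ~(x3 | w2) = ~(x3 | (~((~(x1 | x3)) | x3)))
w4 = ~(w3 | x2) = ~((~(x3 | (~((~(x1 | x3)) | x3)))) | x2)
w5 = w3 | w4 = (~(x3 | (~((~(x1 | x3)) | x3)))) | (~((~(x3 | (~((~(x1 | x3)) | x3)))) | x2))
w7 = ~(w5 ^ x1) = ~(((~(x3 | (~((~(x1 | x3)) | x3)))) | (~((~(x3 | (~((~(x1 | x3)) | x3)))) | x2))) ^ x1)
At x1=0, x2=0, x3=1: circuit gives 0, formula gives 1.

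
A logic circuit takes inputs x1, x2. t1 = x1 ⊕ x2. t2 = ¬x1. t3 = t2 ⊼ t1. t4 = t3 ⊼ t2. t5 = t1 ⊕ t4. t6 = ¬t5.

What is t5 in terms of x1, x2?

(x1 ⊕ x2) ⊕ ((¬x1 ⊼ (x1 ⊕ x2)) ⊼ ¬x1)

t1 = x1 ⊕ x2
t2 = ¬x1
t3 = t2 ⊼ t1 = ¬x1 ⊼ (x1 ⊕ x2)
t4 = t3 ⊼ t2 = (¬x1 ⊼ (x1 ⊕ x2)) ⊼ ¬x1
t5 = t1 ⊕ t4 = (x1 ⊕ x2) ⊕ ((¬x1 ⊼ (x1 ⊕ x2)) ⊼ ¬x1)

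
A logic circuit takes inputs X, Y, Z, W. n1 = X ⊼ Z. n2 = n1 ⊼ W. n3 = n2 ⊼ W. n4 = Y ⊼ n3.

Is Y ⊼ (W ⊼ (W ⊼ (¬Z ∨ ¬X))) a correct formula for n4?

n1 = X ⊼ Z
n2 = n1 ⊼ W = (X ⊼ Z) ⊼ W
n3 = n2 ⊼ W = ((X ⊼ Z) ⊼ W) ⊼ W
n4 = Y ⊼ n3 = Y ⊼ (((X ⊼ Z) ⊼ W) ⊼ W)
At X=0, Y=1, Z=0, W=0: circuit gives 0, formula gives 0.
At X=0, Y=0, Z=0, W=0: circuit gives 1, formula gives 1.
Agrees on all 16 inputs.

Yes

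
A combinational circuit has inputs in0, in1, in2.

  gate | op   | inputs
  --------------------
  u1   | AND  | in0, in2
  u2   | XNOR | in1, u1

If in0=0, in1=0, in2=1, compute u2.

u1 = 0 AND 1 = 0
u2 = 0 XNOR 0 = 1

1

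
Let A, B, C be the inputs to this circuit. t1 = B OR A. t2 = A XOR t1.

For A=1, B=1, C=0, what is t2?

t1 = 1 OR 1 = 1
t2 = 1 XOR 1 = 0

0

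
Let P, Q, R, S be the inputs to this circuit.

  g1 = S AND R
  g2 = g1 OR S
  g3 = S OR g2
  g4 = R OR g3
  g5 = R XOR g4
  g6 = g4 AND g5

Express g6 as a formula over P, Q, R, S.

(R OR (S OR ((S AND R) OR S))) AND (R XOR (R OR (S OR ((S AND R) OR S))))

g1 = S AND R
g2 = g1 OR S = (S AND R) OR S
g3 = S OR g2 = S OR ((S AND R) OR S)
g4 = R OR g3 = R OR (S OR ((S AND R) OR S))
g5 = R XOR g4 = R XOR (R OR (S OR ((S AND R) OR S)))
g6 = g4 AND g5 = (R OR (S OR ((S AND R) OR S))) AND (R XOR (R OR (S OR ((S AND R) OR S))))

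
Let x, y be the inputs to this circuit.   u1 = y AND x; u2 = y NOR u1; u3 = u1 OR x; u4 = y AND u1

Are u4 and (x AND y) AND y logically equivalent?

Yes

u1 = y AND x
u4 = y AND u1 = y AND (y AND x)
At x=0, y=0: circuit gives 0, formula gives 0.
At x=1, y=1: circuit gives 1, formula gives 1.
Agrees on all 4 inputs.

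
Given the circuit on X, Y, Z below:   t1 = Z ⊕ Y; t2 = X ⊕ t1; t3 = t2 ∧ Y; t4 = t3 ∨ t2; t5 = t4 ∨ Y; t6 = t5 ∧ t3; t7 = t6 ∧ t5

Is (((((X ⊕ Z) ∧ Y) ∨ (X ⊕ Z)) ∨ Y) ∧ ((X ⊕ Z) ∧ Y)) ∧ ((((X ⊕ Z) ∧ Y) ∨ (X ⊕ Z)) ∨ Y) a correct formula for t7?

No

t1 = Z ⊕ Y
t2 = X ⊕ t1 = X ⊕ (Z ⊕ Y)
t3 = t2 ∧ Y = (X ⊕ (Z ⊕ Y)) ∧ Y
t4 = t3 ∨ t2 = ((X ⊕ (Z ⊕ Y)) ∧ Y) ∨ (X ⊕ (Z ⊕ Y))
t5 = t4 ∨ Y = (((X ⊕ (Z ⊕ Y)) ∧ Y) ∨ (X ⊕ (Z ⊕ Y))) ∨ Y
t6 = t5 ∧ t3 = ((((X ⊕ (Z ⊕ Y)) ∧ Y) ∨ (X ⊕ (Z ⊕ Y))) ∨ Y) ∧ ((X ⊕ (Z ⊕ Y)) ∧ Y)
t7 = t6 ∧ t5 = (((((X ⊕ (Z ⊕ Y)) ∧ Y) ∨ (X ⊕ (Z ⊕ Y))) ∨ Y) ∧ ((X ⊕ (Z ⊕ Y)) ∧ Y)) ∧ ((((X ⊕ (Z ⊕ Y)) ∧ Y) ∨ (X ⊕ (Z ⊕ Y))) ∨ Y)
At X=0, Y=1, Z=0: circuit gives 1, formula gives 0.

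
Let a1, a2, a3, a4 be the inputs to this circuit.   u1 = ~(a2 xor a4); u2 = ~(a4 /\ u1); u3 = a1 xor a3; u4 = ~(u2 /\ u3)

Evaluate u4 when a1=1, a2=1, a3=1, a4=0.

1

u1 = ~(1 xor 0) = 0
u2 = ~(0 /\ 0) = 1
u3 = 1 xor 1 = 0
u4 = ~(1 /\ 0) = 1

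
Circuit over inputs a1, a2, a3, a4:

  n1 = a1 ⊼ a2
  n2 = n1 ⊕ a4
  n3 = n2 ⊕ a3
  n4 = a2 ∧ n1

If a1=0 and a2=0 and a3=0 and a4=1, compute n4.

0

n1 = 0 ⊼ 0 = 1
n4 = 0 ∧ 1 = 0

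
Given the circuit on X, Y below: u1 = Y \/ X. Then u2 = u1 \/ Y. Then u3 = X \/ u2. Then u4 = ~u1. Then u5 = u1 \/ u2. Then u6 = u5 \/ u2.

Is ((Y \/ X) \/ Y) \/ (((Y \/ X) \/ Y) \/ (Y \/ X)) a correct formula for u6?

Yes

u1 = Y \/ X
u2 = u1 \/ Y = (Y \/ X) \/ Y
u5 = u1 \/ u2 = (Y \/ X) \/ ((Y \/ X) \/ Y)
u6 = u5 \/ u2 = ((Y \/ X) \/ ((Y \/ X) \/ Y)) \/ ((Y \/ X) \/ Y)
At X=0, Y=0: circuit gives 0, formula gives 0.
At X=0, Y=1: circuit gives 1, formula gives 1.
Agrees on all 4 inputs.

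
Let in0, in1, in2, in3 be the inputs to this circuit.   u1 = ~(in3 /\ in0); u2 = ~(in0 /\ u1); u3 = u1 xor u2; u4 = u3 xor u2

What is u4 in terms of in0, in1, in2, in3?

((~(in3 /\ in0)) xor (~(in0 /\ (~(in3 /\ in0))))) xor (~(in0 /\ (~(in3 /\ in0))))

u1 = ~(in3 /\ in0)
u2 = ~(in0 /\ u1) = ~(in0 /\ (~(in3 /\ in0)))
u3 = u1 xor u2 = (~(in3 /\ in0)) xor (~(in0 /\ (~(in3 /\ in0))))
u4 = u3 xor u2 = ((~(in3 /\ in0)) xor (~(in0 /\ (~(in3 /\ in0))))) xor (~(in0 /\ (~(in3 /\ in0))))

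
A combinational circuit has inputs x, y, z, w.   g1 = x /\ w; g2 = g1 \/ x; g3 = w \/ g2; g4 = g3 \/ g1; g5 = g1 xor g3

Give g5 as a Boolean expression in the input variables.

g1 = x /\ w
g2 = g1 \/ x = (x /\ w) \/ x
g3 = w \/ g2 = w \/ ((x /\ w) \/ x)
g5 = g1 xor g3 = (x /\ w) xor (w \/ ((x /\ w) \/ x))

(x /\ w) xor (w \/ ((x /\ w) \/ x))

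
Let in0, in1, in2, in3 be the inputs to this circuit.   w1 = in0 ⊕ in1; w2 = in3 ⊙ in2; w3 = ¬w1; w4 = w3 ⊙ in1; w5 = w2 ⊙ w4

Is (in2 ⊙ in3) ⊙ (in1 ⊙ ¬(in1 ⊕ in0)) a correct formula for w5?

w1 = in0 ⊕ in1
w2 = in3 ⊙ in2
w3 = ¬w1 = ¬(in0 ⊕ in1)
w4 = w3 ⊙ in1 = ¬(in0 ⊕ in1) ⊙ in1
w5 = w2 ⊙ w4 = (in3 ⊙ in2) ⊙ (¬(in0 ⊕ in1) ⊙ in1)
At in0=0, in1=0, in2=0, in3=0: circuit gives 0, formula gives 0.
At in0=0, in1=0, in2=0, in3=1: circuit gives 1, formula gives 1.
Agrees on all 16 inputs.

Yes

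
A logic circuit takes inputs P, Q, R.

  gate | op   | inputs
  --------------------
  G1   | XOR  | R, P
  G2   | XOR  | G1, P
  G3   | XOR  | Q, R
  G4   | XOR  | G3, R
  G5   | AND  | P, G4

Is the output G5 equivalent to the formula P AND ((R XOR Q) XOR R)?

G3 = Q XOR R
G4 = G3 XOR R = (Q XOR R) XOR R
G5 = P AND G4 = P AND ((Q XOR R) XOR R)
At P=0, Q=0, R=0: circuit gives 0, formula gives 0.
At P=1, Q=1, R=0: circuit gives 1, formula gives 1.
Agrees on all 8 inputs.

Yes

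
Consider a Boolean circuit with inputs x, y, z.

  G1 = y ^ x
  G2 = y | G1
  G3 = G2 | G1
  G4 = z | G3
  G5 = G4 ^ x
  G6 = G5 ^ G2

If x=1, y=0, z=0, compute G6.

G1 = 0 ^ 1 = 1
G2 = 0 | 1 = 1
G3 = 1 | 1 = 1
G4 = 0 | 1 = 1
G5 = 1 ^ 1 = 0
G6 = 0 ^ 1 = 1

1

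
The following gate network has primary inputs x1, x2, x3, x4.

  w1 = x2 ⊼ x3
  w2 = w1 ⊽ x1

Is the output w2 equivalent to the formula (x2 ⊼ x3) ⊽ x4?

No

w1 = x2 ⊼ x3
w2 = w1 ⊽ x1 = (x2 ⊼ x3) ⊽ x1
At x1=0, x2=1, x3=1, x4=1: circuit gives 1, formula gives 0.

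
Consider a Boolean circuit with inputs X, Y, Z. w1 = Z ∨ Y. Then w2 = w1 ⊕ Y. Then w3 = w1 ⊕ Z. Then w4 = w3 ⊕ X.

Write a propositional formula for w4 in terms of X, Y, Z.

((Z ∨ Y) ⊕ Z) ⊕ X

w1 = Z ∨ Y
w3 = w1 ⊕ Z = (Z ∨ Y) ⊕ Z
w4 = w3 ⊕ X = ((Z ∨ Y) ⊕ Z) ⊕ X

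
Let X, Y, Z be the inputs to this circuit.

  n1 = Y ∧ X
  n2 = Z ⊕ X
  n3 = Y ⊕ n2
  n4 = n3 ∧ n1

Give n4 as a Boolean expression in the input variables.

(Y ⊕ (Z ⊕ X)) ∧ (Y ∧ X)

n1 = Y ∧ X
n2 = Z ⊕ X
n3 = Y ⊕ n2 = Y ⊕ (Z ⊕ X)
n4 = n3 ∧ n1 = (Y ⊕ (Z ⊕ X)) ∧ (Y ∧ X)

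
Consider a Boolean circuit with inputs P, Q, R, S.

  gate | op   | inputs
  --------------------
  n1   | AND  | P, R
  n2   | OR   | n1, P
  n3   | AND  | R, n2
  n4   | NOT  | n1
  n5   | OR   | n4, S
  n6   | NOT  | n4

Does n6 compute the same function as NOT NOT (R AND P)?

n1 = P AND R
n4 = NOT n1 = NOT (P AND R)
n6 = NOT n4 = NOT NOT (P AND R)
At P=0, Q=0, R=0, S=0: circuit gives 0, formula gives 0.
At P=1, Q=0, R=1, S=0: circuit gives 1, formula gives 1.
Agrees on all 16 inputs.

Yes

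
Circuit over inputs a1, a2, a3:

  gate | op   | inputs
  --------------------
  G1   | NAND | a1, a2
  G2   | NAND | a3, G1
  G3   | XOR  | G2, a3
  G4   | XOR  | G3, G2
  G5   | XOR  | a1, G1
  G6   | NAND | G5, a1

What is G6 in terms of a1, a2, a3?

(a1 XOR (a1 NAND a2)) NAND a1

G1 = a1 NAND a2
G5 = a1 XOR G1 = a1 XOR (a1 NAND a2)
G6 = G5 NAND a1 = (a1 XOR (a1 NAND a2)) NAND a1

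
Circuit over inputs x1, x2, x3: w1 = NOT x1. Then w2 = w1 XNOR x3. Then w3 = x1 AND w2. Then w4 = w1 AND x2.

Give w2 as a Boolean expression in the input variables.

w1 = NOT x1
w2 = w1 XNOR x3 = NOT x1 XNOR x3

NOT x1 XNOR x3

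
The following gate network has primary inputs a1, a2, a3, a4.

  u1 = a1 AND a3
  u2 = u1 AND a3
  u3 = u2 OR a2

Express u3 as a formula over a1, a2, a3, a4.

u1 = a1 AND a3
u2 = u1 AND a3 = (a1 AND a3) AND a3
u3 = u2 OR a2 = ((a1 AND a3) AND a3) OR a2

((a1 AND a3) AND a3) OR a2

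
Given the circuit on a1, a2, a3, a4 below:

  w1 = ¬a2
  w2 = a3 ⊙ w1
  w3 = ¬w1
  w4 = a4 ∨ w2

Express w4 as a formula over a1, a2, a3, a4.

a4 ∨ (a3 ⊙ ¬a2)

w1 = ¬a2
w2 = a3 ⊙ w1 = a3 ⊙ ¬a2
w4 = a4 ∨ w2 = a4 ∨ (a3 ⊙ ¬a2)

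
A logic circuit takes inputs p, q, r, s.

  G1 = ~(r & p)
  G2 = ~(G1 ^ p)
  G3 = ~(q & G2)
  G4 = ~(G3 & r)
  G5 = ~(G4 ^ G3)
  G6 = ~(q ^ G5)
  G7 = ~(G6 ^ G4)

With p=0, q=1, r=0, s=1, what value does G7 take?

G1 = ~(0 & 0) = 1
G2 = ~(1 ^ 0) = 0
G3 = ~(1 & 0) = 1
G4 = ~(1 & 0) = 1
G5 = ~(1 ^ 1) = 1
G6 = ~(1 ^ 1) = 1
G7 = ~(1 ^ 1) = 1

1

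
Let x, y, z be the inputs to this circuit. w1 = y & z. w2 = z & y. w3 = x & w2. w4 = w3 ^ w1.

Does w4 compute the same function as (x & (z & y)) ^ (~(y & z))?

No

w1 = y & z
w2 = z & y
w3 = x & w2 = x & (z & y)
w4 = w3 ^ w1 = (x & (z & y)) ^ (y & z)
At x=0, y=0, z=0: circuit gives 0, formula gives 1.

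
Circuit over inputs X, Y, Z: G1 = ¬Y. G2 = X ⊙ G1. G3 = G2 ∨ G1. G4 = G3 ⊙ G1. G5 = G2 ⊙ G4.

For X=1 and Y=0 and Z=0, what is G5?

G1 = ¬0 = 1
G2 = 1 ⊙ 1 = 1
G3 = 1 ∨ 1 = 1
G4 = 1 ⊙ 1 = 1
G5 = 1 ⊙ 1 = 1

1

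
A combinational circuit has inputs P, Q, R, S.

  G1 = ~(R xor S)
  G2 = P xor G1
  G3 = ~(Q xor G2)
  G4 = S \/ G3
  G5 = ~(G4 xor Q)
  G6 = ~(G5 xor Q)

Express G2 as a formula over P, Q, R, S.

P xor (~(R xor S))

G1 = ~(R xor S)
G2 = P xor G1 = P xor (~(R xor S))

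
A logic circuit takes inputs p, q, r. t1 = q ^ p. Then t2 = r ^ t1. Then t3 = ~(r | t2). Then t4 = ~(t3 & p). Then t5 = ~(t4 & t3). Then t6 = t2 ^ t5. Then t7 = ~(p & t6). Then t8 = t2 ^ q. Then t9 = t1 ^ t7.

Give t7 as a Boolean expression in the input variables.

~(p & ((r ^ (q ^ p)) ^ (~((~((~(r | (r ^ (q ^ p)))) & p)) & (~(r | (r ^ (q ^ p))))))))

t1 = q ^ p
t2 = r ^ t1 = r ^ (q ^ p)
t3 = ~(r | t2) = ~(r | (r ^ (q ^ p)))
t4 = ~(t3 & p) = ~((~(r | (r ^ (q ^ p)))) & p)
t5 = ~(t4 & t3) = ~((~((~(r | (r ^ (q ^ p)))) & p)) & (~(r | (r ^ (q ^ p)))))
t6 = t2 ^ t5 = (r ^ (q ^ p)) ^ (~((~((~(r | (r ^ (q ^ p)))) & p)) & (~(r | (r ^ (q ^ p))))))
t7 = ~(p & t6) = ~(p & ((r ^ (q ^ p)) ^ (~((~((~(r | (r ^ (q ^ p)))) & p)) & (~(r | (r ^ (q ^ p))))))))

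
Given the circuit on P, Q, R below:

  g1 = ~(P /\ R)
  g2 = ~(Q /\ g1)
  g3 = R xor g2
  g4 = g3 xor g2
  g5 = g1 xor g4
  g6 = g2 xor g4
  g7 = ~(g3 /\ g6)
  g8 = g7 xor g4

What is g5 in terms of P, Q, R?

(~(P /\ R)) xor ((R xor (~(Q /\ (~(P /\ R))))) xor (~(Q /\ (~(P /\ R)))))

g1 = ~(P /\ R)
g2 = ~(Q /\ g1) = ~(Q /\ (~(P /\ R)))
g3 = R xor g2 = R xor (~(Q /\ (~(P /\ R))))
g4 = g3 xor g2 = (R xor (~(Q /\ (~(P /\ R))))) xor (~(Q /\ (~(P /\ R))))
g5 = g1 xor g4 = (~(P /\ R)) xor ((R xor (~(Q /\ (~(P /\ R))))) xor (~(Q /\ (~(P /\ R)))))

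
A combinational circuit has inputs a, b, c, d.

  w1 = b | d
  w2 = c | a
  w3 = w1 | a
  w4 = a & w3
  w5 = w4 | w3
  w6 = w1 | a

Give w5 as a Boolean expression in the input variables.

(a & ((b | d) | a)) | ((b | d) | a)

w1 = b | d
w3 = w1 | a = (b | d) | a
w4 = a & w3 = a & ((b | d) | a)
w5 = w4 | w3 = (a & ((b | d) | a)) | ((b | d) | a)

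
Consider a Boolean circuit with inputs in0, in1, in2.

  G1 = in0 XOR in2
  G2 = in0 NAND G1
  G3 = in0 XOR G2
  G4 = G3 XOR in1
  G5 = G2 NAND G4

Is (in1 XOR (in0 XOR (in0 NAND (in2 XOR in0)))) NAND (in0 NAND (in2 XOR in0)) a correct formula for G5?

Yes

G1 = in0 XOR in2
G2 = in0 NAND G1 = in0 NAND (in0 XOR in2)
G3 = in0 XOR G2 = in0 XOR (in0 NAND (in0 XOR in2))
G4 = G3 XOR in1 = (in0 XOR (in0 NAND (in0 XOR in2))) XOR in1
G5 = G2 NAND G4 = (in0 NAND (in0 XOR in2)) NAND ((in0 XOR (in0 NAND (in0 XOR in2))) XOR in1)
At in0=0, in1=0, in2=0: circuit gives 0, formula gives 0.
At in0=0, in1=1, in2=0: circuit gives 1, formula gives 1.
Agrees on all 8 inputs.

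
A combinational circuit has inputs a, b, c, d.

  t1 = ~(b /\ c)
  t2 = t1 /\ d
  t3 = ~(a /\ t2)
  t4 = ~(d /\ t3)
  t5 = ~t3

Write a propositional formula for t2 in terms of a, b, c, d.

t1 = ~(b /\ c)
t2 = t1 /\ d = (~(b /\ c)) /\ d

(~(b /\ c)) /\ d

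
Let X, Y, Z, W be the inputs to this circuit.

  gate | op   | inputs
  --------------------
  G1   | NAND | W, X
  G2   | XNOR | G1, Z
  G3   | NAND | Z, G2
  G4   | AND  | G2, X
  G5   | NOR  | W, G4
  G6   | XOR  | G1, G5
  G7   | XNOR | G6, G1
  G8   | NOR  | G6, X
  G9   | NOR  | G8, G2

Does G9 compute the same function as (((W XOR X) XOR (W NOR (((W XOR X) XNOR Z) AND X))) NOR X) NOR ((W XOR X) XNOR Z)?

No

G1 = W NAND X
G2 = G1 XNOR Z = (W NAND X) XNOR Z
G4 = G2 AND X = ((W NAND X) XNOR Z) AND X
G5 = W NOR G4 = W NOR (((W NAND X) XNOR Z) AND X)
G6 = G1 XOR G5 = (W NAND X) XOR (W NOR (((W NAND X) XNOR Z) AND X))
G8 = G6 NOR X = ((W NAND X) XOR (W NOR (((W NAND X) XNOR Z) AND X))) NOR X
G9 = G8 NOR G2 = (((W NAND X) XOR (W NOR (((W NAND X) XNOR Z) AND X))) NOR X) NOR ((W NAND X) XNOR Z)
At X=0, Y=0, Z=1, W=0: circuit gives 0, formula gives 1.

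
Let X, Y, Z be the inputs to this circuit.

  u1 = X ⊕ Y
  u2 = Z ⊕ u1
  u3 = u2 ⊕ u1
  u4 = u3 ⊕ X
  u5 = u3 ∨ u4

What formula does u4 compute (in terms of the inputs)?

u1 = X ⊕ Y
u2 = Z ⊕ u1 = Z ⊕ (X ⊕ Y)
u3 = u2 ⊕ u1 = (Z ⊕ (X ⊕ Y)) ⊕ (X ⊕ Y)
u4 = u3 ⊕ X = ((Z ⊕ (X ⊕ Y)) ⊕ (X ⊕ Y)) ⊕ X

((Z ⊕ (X ⊕ Y)) ⊕ (X ⊕ Y)) ⊕ X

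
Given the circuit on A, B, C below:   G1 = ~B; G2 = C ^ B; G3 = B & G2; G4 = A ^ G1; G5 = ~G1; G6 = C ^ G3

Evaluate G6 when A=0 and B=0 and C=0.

G2 = 0 ^ 0 = 0
G3 = 0 & 0 = 0
G6 = 0 ^ 0 = 0

0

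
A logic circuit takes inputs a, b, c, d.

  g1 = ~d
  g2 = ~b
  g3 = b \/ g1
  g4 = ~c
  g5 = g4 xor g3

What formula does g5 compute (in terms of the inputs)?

~c xor (b \/ ~d)

g1 = ~d
g3 = b \/ g1 = b \/ ~d
g4 = ~c
g5 = g4 xor g3 = ~c xor (b \/ ~d)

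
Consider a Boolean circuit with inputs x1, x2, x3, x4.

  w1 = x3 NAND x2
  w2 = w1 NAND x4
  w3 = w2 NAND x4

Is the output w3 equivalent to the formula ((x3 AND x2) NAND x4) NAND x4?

No

w1 = x3 NAND x2
w2 = w1 NAND x4 = (x3 NAND x2) NAND x4
w3 = w2 NAND x4 = ((x3 NAND x2) NAND x4) NAND x4
At x1=0, x2=0, x3=0, x4=1: circuit gives 1, formula gives 0.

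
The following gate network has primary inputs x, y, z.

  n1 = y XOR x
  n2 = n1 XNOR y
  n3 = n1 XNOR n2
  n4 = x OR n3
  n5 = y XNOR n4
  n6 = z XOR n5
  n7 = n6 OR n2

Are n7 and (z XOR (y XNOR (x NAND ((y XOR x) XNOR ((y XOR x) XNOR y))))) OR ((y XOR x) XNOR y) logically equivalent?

No

n1 = y XOR x
n2 = n1 XNOR y = (y XOR x) XNOR y
n3 = n1 XNOR n2 = (y XOR x) XNOR ((y XOR x) XNOR y)
n4 = x OR n3 = x OR ((y XOR x) XNOR ((y XOR x) XNOR y))
n5 = y XNOR n4 = y XNOR (x OR ((y XOR x) XNOR ((y XOR x) XNOR y)))
n6 = z XOR n5 = z XOR (y XNOR (x OR ((y XOR x) XNOR ((y XOR x) XNOR y))))
n7 = n6 OR n2 = (z XOR (y XNOR (x OR ((y XOR x) XNOR ((y XOR x) XNOR y))))) OR ((y XOR x) XNOR y)
At x=1, y=1, z=0: circuit gives 1, formula gives 0.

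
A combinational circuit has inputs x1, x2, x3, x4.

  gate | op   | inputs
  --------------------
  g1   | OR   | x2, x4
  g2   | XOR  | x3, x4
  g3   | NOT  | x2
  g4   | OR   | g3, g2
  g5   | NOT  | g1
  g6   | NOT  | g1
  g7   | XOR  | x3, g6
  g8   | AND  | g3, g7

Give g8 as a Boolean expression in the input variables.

NOT x2 AND (x3 XOR NOT (x2 OR x4))

g1 = x2 OR x4
g3 = NOT x2
g6 = NOT g1 = NOT (x2 OR x4)
g7 = x3 XOR g6 = x3 XOR NOT (x2 OR x4)
g8 = g3 AND g7 = NOT x2 AND (x3 XOR NOT (x2 OR x4))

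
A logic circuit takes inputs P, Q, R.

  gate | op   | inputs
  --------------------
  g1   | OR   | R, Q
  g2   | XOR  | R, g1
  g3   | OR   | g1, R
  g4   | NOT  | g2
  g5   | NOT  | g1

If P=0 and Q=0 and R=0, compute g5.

g1 = 0 OR 0 = 0
g5 = NOT 0 = 1

1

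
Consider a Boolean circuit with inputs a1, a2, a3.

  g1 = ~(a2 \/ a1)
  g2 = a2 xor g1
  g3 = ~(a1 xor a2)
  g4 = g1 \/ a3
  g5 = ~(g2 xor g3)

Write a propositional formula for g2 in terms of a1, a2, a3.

g1 = ~(a2 \/ a1)
g2 = a2 xor g1 = a2 xor (~(a2 \/ a1))

a2 xor (~(a2 \/ a1))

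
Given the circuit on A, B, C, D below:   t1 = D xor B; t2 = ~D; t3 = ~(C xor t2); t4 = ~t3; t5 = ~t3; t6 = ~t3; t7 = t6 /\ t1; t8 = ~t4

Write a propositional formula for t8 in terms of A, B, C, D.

t2 = ~D
t3 = ~(C xor t2) = ~(C xor ~D)
t4 = ~t3 = ~(~(C xor ~D))
t8 = ~t4 = ~~(~(C xor ~D))

~~(~(C xor ~D))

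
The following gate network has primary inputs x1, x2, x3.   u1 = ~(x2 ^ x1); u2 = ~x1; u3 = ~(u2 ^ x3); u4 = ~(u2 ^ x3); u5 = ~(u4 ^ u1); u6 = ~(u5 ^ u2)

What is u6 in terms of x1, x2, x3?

~((~((~(~x1 ^ x3)) ^ (~(x2 ^ x1)))) ^ ~x1)

u1 = ~(x2 ^ x1)
u2 = ~x1
u4 = ~(u2 ^ x3) = ~(~x1 ^ x3)
u5 = ~(u4 ^ u1) = ~((~(~x1 ^ x3)) ^ (~(x2 ^ x1)))
u6 = ~(u5 ^ u2) = ~((~((~(~x1 ^ x3)) ^ (~(x2 ^ x1)))) ^ ~x1)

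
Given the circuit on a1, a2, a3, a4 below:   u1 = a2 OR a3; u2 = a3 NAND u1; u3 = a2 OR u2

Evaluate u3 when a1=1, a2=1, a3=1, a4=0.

1

u1 = 1 OR 1 = 1
u2 = 1 NAND 1 = 0
u3 = 1 OR 0 = 1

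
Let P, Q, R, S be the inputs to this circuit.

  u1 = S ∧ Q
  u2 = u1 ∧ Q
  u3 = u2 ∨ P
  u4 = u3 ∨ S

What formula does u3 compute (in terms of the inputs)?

u1 = S ∧ Q
u2 = u1 ∧ Q = (S ∧ Q) ∧ Q
u3 = u2 ∨ P = ((S ∧ Q) ∧ Q) ∨ P

((S ∧ Q) ∧ Q) ∨ P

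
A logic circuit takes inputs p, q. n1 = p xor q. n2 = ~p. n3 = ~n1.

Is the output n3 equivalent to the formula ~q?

No

n1 = p xor q
n3 = ~n1 = ~(p xor q)
At p=1, q=0: circuit gives 0, formula gives 1.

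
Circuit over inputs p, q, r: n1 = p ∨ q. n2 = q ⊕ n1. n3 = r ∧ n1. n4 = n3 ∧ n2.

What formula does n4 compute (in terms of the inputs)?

(r ∧ (p ∨ q)) ∧ (q ⊕ (p ∨ q))

n1 = p ∨ q
n2 = q ⊕ n1 = q ⊕ (p ∨ q)
n3 = r ∧ n1 = r ∧ (p ∨ q)
n4 = n3 ∧ n2 = (r ∧ (p ∨ q)) ∧ (q ⊕ (p ∨ q))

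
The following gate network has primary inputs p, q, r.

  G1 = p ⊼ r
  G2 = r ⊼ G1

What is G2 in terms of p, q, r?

G1 = p ⊼ r
G2 = r ⊼ G1 = r ⊼ (p ⊼ r)

r ⊼ (p ⊼ r)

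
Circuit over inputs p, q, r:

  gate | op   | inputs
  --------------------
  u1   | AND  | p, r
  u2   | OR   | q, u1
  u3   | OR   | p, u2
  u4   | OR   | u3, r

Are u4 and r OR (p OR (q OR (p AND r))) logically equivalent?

Yes

u1 = p AND r
u2 = q OR u1 = q OR (p AND r)
u3 = p OR u2 = p OR (q OR (p AND r))
u4 = u3 OR r = (p OR (q OR (p AND r))) OR r
At p=0, q=0, r=0: circuit gives 0, formula gives 0.
At p=0, q=0, r=1: circuit gives 1, formula gives 1.
Agrees on all 8 inputs.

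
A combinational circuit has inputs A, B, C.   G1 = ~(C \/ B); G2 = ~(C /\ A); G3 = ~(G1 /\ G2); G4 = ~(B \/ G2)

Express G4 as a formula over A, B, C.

G2 = ~(C /\ A)
G4 = ~(B \/ G2) = ~(B \/ (~(C /\ A)))

~(B \/ (~(C /\ A)))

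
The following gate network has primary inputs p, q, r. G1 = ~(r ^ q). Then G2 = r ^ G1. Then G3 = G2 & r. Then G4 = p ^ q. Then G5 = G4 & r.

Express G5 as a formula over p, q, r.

(p ^ q) & r

G4 = p ^ q
G5 = G4 & r = (p ^ q) & r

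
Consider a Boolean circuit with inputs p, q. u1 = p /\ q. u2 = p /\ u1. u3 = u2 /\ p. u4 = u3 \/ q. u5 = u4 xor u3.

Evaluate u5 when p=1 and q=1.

u1 = 1 /\ 1 = 1
u2 = 1 /\ 1 = 1
u3 = 1 /\ 1 = 1
u4 = 1 \/ 1 = 1
u5 = 1 xor 1 = 0

0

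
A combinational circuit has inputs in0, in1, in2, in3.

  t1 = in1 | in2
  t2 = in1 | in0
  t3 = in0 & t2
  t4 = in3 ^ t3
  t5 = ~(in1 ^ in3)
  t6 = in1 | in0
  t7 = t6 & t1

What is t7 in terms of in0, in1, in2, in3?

t1 = in1 | in2
t6 = in1 | in0
t7 = t6 & t1 = (in1 | in0) & (in1 | in2)

(in1 | in0) & (in1 | in2)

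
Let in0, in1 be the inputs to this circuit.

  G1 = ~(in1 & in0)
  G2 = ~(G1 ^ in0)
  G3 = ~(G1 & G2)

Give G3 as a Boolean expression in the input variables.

~((~(in1 & in0)) & (~((~(in1 & in0)) ^ in0)))

G1 = ~(in1 & in0)
G2 = ~(G1 ^ in0) = ~((~(in1 & in0)) ^ in0)
G3 = ~(G1 & G2) = ~((~(in1 & in0)) & (~((~(in1 & in0)) ^ in0)))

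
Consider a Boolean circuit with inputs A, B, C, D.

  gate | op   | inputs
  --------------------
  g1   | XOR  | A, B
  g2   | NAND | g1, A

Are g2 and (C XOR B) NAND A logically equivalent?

No

g1 = A XOR B
g2 = g1 NAND A = (A XOR B) NAND A
At A=1, B=0, C=0, D=0: circuit gives 0, formula gives 1.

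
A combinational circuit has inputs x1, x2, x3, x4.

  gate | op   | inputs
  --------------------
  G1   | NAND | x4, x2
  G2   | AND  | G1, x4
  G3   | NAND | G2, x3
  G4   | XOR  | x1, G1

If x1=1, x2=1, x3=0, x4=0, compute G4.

0

G1 = 0 NAND 1 = 1
G4 = 1 XOR 1 = 0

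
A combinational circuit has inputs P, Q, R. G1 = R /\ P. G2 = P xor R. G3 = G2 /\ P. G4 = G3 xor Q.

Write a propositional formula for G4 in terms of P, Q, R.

((P xor R) /\ P) xor Q

G2 = P xor R
G3 = G2 /\ P = (P xor R) /\ P
G4 = G3 xor Q = ((P xor R) /\ P) xor Q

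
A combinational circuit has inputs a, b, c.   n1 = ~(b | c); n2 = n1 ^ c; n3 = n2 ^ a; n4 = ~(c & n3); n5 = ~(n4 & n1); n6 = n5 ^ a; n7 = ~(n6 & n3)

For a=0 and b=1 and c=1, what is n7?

0

n1 = ~(1 | 1) = 0
n2 = 0 ^ 1 = 1
n3 = 1 ^ 0 = 1
n4 = ~(1 & 1) = 0
n5 = ~(0 & 0) = 1
n6 = 1 ^ 0 = 1
n7 = ~(1 & 1) = 0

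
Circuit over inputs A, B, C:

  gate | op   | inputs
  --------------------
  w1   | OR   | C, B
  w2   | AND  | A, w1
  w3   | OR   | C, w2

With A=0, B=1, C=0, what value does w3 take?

w1 = 0 OR 1 = 1
w2 = 0 AND 1 = 0
w3 = 0 OR 0 = 0

0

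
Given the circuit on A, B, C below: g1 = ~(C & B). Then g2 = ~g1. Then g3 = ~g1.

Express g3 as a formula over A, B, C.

g1 = ~(C & B)
g3 = ~g1 = ~(~(C & B))

~(~(C & B))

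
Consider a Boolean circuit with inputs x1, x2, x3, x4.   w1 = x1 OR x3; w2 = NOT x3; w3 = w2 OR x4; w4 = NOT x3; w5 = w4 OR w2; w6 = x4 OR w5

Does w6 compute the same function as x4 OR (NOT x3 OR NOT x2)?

w2 = NOT x3
w4 = NOT x3
w5 = w4 OR w2 = NOT x3 OR NOT x3
w6 = x4 OR w5 = x4 OR (NOT x3 OR NOT x3)
At x1=0, x2=0, x3=1, x4=0: circuit gives 0, formula gives 1.

No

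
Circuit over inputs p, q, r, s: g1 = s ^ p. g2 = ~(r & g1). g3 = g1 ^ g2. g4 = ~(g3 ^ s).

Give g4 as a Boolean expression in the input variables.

~(((s ^ p) ^ (~(r & (s ^ p)))) ^ s)

g1 = s ^ p
g2 = ~(r & g1) = ~(r & (s ^ p))
g3 = g1 ^ g2 = (s ^ p) ^ (~(r & (s ^ p)))
g4 = ~(g3 ^ s) = ~(((s ^ p) ^ (~(r & (s ^ p)))) ^ s)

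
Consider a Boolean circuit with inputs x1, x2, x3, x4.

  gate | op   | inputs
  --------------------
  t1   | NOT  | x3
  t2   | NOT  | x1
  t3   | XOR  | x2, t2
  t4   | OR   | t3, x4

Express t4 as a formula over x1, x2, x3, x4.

t2 = NOT x1
t3 = x2 XOR t2 = x2 XOR NOT x1
t4 = t3 OR x4 = (x2 XOR NOT x1) OR x4

(x2 XOR NOT x1) OR x4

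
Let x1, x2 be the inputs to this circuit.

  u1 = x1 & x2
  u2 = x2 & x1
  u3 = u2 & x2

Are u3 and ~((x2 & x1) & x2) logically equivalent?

u2 = x2 & x1
u3 = u2 & x2 = (x2 & x1) & x2
At x1=0, x2=0: circuit gives 0, formula gives 1.

No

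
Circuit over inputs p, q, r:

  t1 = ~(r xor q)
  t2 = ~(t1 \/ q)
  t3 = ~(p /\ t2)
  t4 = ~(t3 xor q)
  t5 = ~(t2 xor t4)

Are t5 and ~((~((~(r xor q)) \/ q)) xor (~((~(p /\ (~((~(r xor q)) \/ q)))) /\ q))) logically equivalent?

t1 = ~(r xor q)
t2 = ~(t1 \/ q) = ~((~(r xor q)) \/ q)
t3 = ~(p /\ t2) = ~(p /\ (~((~(r xor q)) \/ q)))
t4 = ~(t3 xor q) = ~((~(p /\ (~((~(r xor q)) \/ q)))) xor q)
t5 = ~(t2 xor t4) = ~((~((~(r xor q)) \/ q)) xor (~((~(p /\ (~((~(r xor q)) \/ q)))) xor q)))
At p=0, q=0, r=0: circuit gives 1, formula gives 0.

No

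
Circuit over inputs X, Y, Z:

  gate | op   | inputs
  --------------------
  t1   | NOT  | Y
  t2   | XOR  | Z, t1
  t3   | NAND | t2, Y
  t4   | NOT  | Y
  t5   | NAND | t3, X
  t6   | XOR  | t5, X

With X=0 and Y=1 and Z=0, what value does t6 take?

t1 = NOT 1 = 0
t2 = 0 XOR 0 = 0
t3 = 0 NAND 1 = 1
t5 = 1 NAND 0 = 1
t6 = 1 XOR 0 = 1

1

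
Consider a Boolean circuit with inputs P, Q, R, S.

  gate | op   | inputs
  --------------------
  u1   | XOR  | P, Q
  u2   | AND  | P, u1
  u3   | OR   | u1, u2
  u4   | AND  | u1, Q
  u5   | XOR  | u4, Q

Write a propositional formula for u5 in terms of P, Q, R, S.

u1 = P XOR Q
u4 = u1 AND Q = (P XOR Q) AND Q
u5 = u4 XOR Q = ((P XOR Q) AND Q) XOR Q

((P XOR Q) AND Q) XOR Q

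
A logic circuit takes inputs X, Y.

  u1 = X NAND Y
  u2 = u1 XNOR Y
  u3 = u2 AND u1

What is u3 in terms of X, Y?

u1 = X NAND Y
u2 = u1 XNOR Y = (X NAND Y) XNOR Y
u3 = u2 AND u1 = ((X NAND Y) XNOR Y) AND (X NAND Y)

((X NAND Y) XNOR Y) AND (X NAND Y)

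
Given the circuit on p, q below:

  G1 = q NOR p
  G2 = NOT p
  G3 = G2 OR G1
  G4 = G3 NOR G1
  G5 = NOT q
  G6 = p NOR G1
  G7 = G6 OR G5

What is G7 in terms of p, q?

(p NOR (q NOR p)) OR NOT q

G1 = q NOR p
G5 = NOT q
G6 = p NOR G1 = p NOR (q NOR p)
G7 = G6 OR G5 = (p NOR (q NOR p)) OR NOT q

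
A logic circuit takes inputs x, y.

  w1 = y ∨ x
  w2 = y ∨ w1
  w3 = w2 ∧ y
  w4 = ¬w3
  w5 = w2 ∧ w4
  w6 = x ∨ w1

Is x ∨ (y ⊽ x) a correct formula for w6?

w1 = y ∨ x
w6 = x ∨ w1 = x ∨ (y ∨ x)
At x=0, y=0: circuit gives 0, formula gives 1.

No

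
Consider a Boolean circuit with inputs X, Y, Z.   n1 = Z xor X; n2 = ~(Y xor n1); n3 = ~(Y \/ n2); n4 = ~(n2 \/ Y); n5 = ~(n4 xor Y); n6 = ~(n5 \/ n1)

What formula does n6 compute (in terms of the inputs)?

n1 = Z xor X
n2 = ~(Y xor n1) = ~(Y xor (Z xor X))
n4 = ~(n2 \/ Y) = ~((~(Y xor (Z xor X))) \/ Y)
n5 = ~(n4 xor Y) = ~((~((~(Y xor (Z xor X))) \/ Y)) xor Y)
n6 = ~(n5 \/ n1) = ~((~((~((~(Y xor (Z xor X))) \/ Y)) xor Y)) \/ (Z xor X))

~((~((~((~(Y xor (Z xor X))) \/ Y)) xor Y)) \/ (Z xor X))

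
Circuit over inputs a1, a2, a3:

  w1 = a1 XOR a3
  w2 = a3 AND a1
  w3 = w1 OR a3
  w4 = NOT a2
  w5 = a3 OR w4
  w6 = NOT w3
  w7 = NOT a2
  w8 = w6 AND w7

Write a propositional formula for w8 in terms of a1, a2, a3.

NOT ((a1 XOR a3) OR a3) AND NOT a2

w1 = a1 XOR a3
w3 = w1 OR a3 = (a1 XOR a3) OR a3
w6 = NOT w3 = NOT ((a1 XOR a3) OR a3)
w7 = NOT a2
w8 = w6 AND w7 = NOT ((a1 XOR a3) OR a3) AND NOT a2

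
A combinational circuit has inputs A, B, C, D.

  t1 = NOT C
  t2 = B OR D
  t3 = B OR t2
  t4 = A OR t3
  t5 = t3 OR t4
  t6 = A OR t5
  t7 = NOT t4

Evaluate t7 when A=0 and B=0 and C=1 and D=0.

1

t2 = 0 OR 0 = 0
t3 = 0 OR 0 = 0
t4 = 0 OR 0 = 0
t7 = NOT 0 = 1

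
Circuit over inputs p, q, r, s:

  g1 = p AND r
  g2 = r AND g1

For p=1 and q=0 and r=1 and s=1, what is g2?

g1 = 1 AND 1 = 1
g2 = 1 AND 1 = 1

1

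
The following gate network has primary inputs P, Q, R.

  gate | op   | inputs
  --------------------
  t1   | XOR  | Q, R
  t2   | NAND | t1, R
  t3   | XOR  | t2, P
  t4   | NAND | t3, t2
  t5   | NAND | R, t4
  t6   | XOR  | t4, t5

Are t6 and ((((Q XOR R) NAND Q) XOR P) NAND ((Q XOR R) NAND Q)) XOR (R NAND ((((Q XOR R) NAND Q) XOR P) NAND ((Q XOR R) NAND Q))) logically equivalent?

t1 = Q XOR R
t2 = t1 NAND R = (Q XOR R) NAND R
t3 = t2 XOR P = ((Q XOR R) NAND R) XOR P
t4 = t3 NAND t2 = (((Q XOR R) NAND R) XOR P) NAND ((Q XOR R) NAND R)
t5 = R NAND t4 = R NAND ((((Q XOR R) NAND R) XOR P) NAND ((Q XOR R) NAND R))
t6 = t4 XOR t5 = ((((Q XOR R) NAND R) XOR P) NAND ((Q XOR R) NAND R)) XOR (R NAND ((((Q XOR R) NAND R) XOR P) NAND ((Q XOR R) NAND R)))
At P=0, Q=1, R=0: circuit gives 1, formula gives 0.

No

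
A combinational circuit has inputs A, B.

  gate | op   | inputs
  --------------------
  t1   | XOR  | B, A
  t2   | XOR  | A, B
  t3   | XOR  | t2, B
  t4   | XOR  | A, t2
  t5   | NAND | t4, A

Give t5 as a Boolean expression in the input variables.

t2 = A XOR B
t4 = A XOR t2 = A XOR (A XOR B)
t5 = t4 NAND A = (A XOR (A XOR B)) NAND A

(A XOR (A XOR B)) NAND A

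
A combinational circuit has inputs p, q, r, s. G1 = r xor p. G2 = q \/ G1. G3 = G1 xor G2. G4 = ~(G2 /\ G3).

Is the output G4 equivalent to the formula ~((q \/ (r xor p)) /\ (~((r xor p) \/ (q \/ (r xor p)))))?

G1 = r xor p
G2 = q \/ G1 = q \/ (r xor p)
G3 = G1 xor G2 = (r xor p) xor (q \/ (r xor p))
G4 = ~(G2 /\ G3) = ~((q \/ (r xor p)) /\ ((r xor p) xor (q \/ (r xor p))))
At p=0, q=1, r=0, s=0: circuit gives 0, formula gives 1.

No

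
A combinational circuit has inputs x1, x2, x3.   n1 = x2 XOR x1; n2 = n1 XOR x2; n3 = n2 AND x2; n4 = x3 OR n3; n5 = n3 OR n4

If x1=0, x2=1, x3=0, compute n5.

n1 = 1 XOR 0 = 1
n2 = 1 XOR 1 = 0
n3 = 0 AND 1 = 0
n4 = 0 OR 0 = 0
n5 = 0 OR 0 = 0

0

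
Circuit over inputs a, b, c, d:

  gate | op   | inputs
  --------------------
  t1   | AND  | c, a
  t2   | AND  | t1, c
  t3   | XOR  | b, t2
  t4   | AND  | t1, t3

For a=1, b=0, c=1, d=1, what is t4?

t1 = 1 AND 1 = 1
t2 = 1 AND 1 = 1
t3 = 0 XOR 1 = 1
t4 = 1 AND 1 = 1

1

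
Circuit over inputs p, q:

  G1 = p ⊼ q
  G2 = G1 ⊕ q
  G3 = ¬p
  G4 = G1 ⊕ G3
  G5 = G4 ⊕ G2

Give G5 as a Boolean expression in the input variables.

G1 = p ⊼ q
G2 = G1 ⊕ q = (p ⊼ q) ⊕ q
G3 = ¬p
G4 = G1 ⊕ G3 = (p ⊼ q) ⊕ ¬p
G5 = G4 ⊕ G2 = ((p ⊼ q) ⊕ ¬p) ⊕ ((p ⊼ q) ⊕ q)

((p ⊼ q) ⊕ ¬p) ⊕ ((p ⊼ q) ⊕ q)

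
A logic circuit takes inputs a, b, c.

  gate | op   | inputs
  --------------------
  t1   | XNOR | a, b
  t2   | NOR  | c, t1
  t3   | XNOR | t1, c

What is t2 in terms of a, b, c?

c NOR (a XNOR b)

t1 = a XNOR b
t2 = c NOR t1 = c NOR (a XNOR b)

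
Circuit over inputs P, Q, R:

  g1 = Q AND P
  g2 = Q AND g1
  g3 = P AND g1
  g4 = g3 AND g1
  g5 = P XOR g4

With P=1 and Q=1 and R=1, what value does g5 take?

g1 = 1 AND 1 = 1
g3 = 1 AND 1 = 1
g4 = 1 AND 1 = 1
g5 = 1 XOR 1 = 0

0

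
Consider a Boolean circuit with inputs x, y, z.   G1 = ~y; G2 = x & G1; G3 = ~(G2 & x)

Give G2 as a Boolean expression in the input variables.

x & ~y

G1 = ~y
G2 = x & G1 = x & ~y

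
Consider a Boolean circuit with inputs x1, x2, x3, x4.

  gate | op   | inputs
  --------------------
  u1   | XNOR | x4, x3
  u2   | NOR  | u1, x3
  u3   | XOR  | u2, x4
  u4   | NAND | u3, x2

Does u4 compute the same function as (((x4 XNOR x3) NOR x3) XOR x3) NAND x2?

No

u1 = x4 XNOR x3
u2 = u1 NOR x3 = (x4 XNOR x3) NOR x3
u3 = u2 XOR x4 = ((x4 XNOR x3) NOR x3) XOR x4
u4 = u3 NAND x2 = (((x4 XNOR x3) NOR x3) XOR x4) NAND x2
At x1=0, x2=1, x3=0, x4=1: circuit gives 1, formula gives 0.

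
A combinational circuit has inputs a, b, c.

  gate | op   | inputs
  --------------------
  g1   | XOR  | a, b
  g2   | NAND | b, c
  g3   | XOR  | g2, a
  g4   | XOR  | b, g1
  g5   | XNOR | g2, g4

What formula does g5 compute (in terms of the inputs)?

(b NAND c) XNOR (b XOR (a XOR b))

g1 = a XOR b
g2 = b NAND c
g4 = b XOR g1 = b XOR (a XOR b)
g5 = g2 XNOR g4 = (b NAND c) XNOR (b XOR (a XOR b))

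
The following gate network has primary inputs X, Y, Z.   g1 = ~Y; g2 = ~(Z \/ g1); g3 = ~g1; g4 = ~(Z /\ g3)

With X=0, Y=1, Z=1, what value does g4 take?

0

g1 = ~1 = 0
g3 = ~0 = 1
g4 = ~(1 /\ 1) = 0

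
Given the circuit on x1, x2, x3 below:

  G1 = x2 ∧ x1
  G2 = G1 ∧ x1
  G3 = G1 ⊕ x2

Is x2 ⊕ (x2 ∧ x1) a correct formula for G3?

G1 = x2 ∧ x1
G3 = G1 ⊕ x2 = (x2 ∧ x1) ⊕ x2
At x1=0, x2=0, x3=0: circuit gives 0, formula gives 0.
At x1=0, x2=1, x3=0: circuit gives 1, formula gives 1.
Agrees on all 8 inputs.

Yes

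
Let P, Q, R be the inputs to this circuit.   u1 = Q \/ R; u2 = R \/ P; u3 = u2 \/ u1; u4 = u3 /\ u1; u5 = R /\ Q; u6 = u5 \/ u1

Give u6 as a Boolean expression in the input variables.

u1 = Q \/ R
u5 = R /\ Q
u6 = u5 \/ u1 = (R /\ Q) \/ (Q \/ R)

(R /\ Q) \/ (Q \/ R)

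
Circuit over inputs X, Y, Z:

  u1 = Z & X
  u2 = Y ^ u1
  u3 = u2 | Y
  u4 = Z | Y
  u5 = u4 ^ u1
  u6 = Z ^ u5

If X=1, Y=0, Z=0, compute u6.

0

u1 = 0 & 1 = 0
u4 = 0 | 0 = 0
u5 = 0 ^ 0 = 0
u6 = 0 ^ 0 = 0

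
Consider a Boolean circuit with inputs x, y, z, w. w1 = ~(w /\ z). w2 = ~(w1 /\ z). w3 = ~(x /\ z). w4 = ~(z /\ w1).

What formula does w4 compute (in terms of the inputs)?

w1 = ~(w /\ z)
w4 = ~(z /\ w1) = ~(z /\ (~(w /\ z)))

~(z /\ (~(w /\ z)))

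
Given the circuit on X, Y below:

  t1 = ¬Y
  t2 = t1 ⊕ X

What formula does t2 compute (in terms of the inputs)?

¬Y ⊕ X

t1 = ¬Y
t2 = t1 ⊕ X = ¬Y ⊕ X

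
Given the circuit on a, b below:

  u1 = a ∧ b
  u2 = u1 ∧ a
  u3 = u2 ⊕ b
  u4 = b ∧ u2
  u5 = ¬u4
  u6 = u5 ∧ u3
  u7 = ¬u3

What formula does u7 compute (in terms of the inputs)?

u1 = a ∧ b
u2 = u1 ∧ a = (a ∧ b) ∧ a
u3 = u2 ⊕ b = ((a ∧ b) ∧ a) ⊕ b
u7 = ¬u3 = ¬(((a ∧ b) ∧ a) ⊕ b)

¬(((a ∧ b) ∧ a) ⊕ b)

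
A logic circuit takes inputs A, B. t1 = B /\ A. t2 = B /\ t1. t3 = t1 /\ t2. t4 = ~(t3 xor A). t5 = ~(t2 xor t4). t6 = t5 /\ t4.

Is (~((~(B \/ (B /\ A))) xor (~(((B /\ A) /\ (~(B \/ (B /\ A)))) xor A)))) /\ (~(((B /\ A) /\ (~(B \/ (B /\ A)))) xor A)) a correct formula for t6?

t1 = B /\ A
t2 = B /\ t1 = B /\ (B /\ A)
t3 = t1 /\ t2 = (B /\ A) /\ (B /\ (B /\ A))
t4 = ~(t3 xor A) = ~(((B /\ A) /\ (B /\ (B /\ A))) xor A)
t5 = ~(t2 xor t4) = ~((B /\ (B /\ A)) xor (~(((B /\ A) /\ (B /\ (B /\ A))) xor A)))
t6 = t5 /\ t4 = (~((B /\ (B /\ A)) xor (~(((B /\ A) /\ (B /\ (B /\ A))) xor A)))) /\ (~(((B /\ A) /\ (B /\ (B /\ A))) xor A))
At A=0, B=0: circuit gives 0, formula gives 1.

No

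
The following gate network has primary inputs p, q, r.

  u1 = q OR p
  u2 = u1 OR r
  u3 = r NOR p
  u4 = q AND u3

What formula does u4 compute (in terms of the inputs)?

q AND (r NOR p)

u3 = r NOR p
u4 = q AND u3 = q AND (r NOR p)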